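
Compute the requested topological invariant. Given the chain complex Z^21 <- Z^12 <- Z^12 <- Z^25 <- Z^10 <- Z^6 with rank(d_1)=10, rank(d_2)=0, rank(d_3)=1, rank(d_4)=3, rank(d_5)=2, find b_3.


rank H_k = rank(ker d_k) - rank(im d_{k+1}).
rank(ker d_3) = rank(C_3) - rank(d_3) = 25 - 1 = 24.
rank(im d_{3+1}) = 3.
rank H_3 = 24 - 3 = 21

21


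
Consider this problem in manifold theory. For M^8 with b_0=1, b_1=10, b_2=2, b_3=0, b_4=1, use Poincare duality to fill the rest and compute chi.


By Poincare duality b_k = b_{8-k}, so full Betti numbers: b_0=1, b_1=10, b_2=2, b_3=0, b_4=1, b_5=0, b_6=2, b_7=10, b_8=1.
chi = sum (-1)^k b_k = -13

-13


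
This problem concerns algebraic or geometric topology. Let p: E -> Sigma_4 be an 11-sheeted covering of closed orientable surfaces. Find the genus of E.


For an n-sheeted cover: chi(E) = n * chi(B).
chi(Sigma_4) = 2 - 2*4 = -6.
chi(E) = 11 * (-6) = -66.
genus(E) = (2 - chi(E))/2 = (2 - (-66))/2 = 68/2 = 34

34


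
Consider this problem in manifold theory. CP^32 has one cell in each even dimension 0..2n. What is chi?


CP^32 has one cell in each even dimension 0, 2, ..., 2*32 (32+1 cells total).
All cells are even-dimensional, so chi = number of cells.
chi = 32 + 1 = 33

33


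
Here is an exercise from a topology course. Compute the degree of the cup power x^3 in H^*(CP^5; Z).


|x| = 2 in H^*(CP^n).
|x^3| = 3 * |x| = 3 * 2 = 6

6


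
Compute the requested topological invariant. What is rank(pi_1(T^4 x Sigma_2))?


pi_1(A x B) = pi_1(A) x pi_1(B); rank of abelianization = b_1.
b_1(T^4) = 4, b_1(Sigma_2) = 2*2 = 4.
b_1(product) = 4 + 4 = 8

8


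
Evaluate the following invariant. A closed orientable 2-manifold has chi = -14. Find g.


chi = 2 - 2g for closed orientable surfaces.
-14 = 2 - 2g
2g = 2 - (-14) = 16
g = 8

8


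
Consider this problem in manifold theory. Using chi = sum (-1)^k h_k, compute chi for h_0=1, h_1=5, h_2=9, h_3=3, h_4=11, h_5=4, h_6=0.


Handles of index k contribute (-1)^k to chi (same as CW cells).
chi = (1) + (-5) + (9) + (-3) + (11) + (-4) + (0) = 9

9


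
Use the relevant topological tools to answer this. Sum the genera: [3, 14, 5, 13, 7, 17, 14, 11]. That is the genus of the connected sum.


Genus is additive under connected sum of orientable surfaces.
g = 3 + 14 + 5 + 13 + 7 + 17 + 14 + 11 = 84

84


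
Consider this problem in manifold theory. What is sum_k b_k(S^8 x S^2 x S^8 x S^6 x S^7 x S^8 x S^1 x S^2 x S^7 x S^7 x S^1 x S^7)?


Total Betti number is multiplicative under products.
Each S^d (d>=1) has total Betti number 2.
There are 12 sphere factors.
Total = 2^12 = 4096

4096


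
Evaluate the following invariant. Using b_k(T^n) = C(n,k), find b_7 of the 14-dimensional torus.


By the Kunneth formula, b_k(T^n) = C(n,k).
b_7(T^14) = C(14,7).
C(14,7) = 14!/(7!*7!) = 3432

3432


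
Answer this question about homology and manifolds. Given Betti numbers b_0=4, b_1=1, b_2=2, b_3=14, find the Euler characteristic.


chi = sum_k (-1)^k b_k.
= (4) + (-1) + (2) + (-14)
= -9

-9


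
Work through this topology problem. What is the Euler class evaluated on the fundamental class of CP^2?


For any closed oriented manifold, <e(TM),[M]> = chi(M).
chi(CP^2) = 2+1 = 3

3


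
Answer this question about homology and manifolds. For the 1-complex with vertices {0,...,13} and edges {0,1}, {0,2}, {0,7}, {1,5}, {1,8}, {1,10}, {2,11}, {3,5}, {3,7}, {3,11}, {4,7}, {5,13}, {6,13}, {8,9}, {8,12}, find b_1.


b_1 = E - V + (number of components).
E = 15, V = 14, components = 1.
b_1 = 15 - 14 + 1 = 2

2


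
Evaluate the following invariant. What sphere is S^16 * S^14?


Join of spheres: S^m * S^n = S^{m+n+1}.
dim = 16 + 14 + 1 = 31

31


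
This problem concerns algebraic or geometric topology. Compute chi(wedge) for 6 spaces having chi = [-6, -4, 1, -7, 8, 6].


chi(A v B) = chi(A) + chi(B) - 1 (one point identified).
For 6 spaces: chi = (sum chi_i) - (6 - 1).
sum = -2; chi = -2 - 5 = -7

-7


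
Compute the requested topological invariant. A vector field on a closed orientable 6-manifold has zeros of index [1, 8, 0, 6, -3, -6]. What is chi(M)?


Poincare-Hopf: chi(M) = sum of indices of zeros.
chi = (1) + (8) + (0) + (6) + (-3) + (-6) = 6

6


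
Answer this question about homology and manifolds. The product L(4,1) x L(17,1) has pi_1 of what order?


pi_1(X x Y) = pi_1(X) x pi_1(Y).
pi_1(L(4,1)) = Z/4, pi_1(L(17,1)) = Z/17.
|Z/4 x Z/17| = 4 * 17 = 68

68


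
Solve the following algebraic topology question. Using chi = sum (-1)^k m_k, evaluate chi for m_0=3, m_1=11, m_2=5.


Morse theory: chi(M) = sum_k (-1)^k m_k where m_k = #(index-k critical points).
= (3) + (-11) + (5) = -3

-3


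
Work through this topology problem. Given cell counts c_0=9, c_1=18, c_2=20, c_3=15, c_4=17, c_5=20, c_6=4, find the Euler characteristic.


chi = sum_k (-1)^k c_k.
= (-1)^0*9 + (-1)^1*18 + (-1)^2*20 + (-1)^3*15 + (-1)^4*17 + (-1)^5*20 + (-1)^6*4
= (9) + (-18) + (20) + (-15) + (17) + (-20) + (4)
= -3

-3


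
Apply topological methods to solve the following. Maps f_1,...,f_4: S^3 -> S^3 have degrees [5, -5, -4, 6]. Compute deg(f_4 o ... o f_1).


Degree is multiplicative: deg(composition) = product of degrees.
= (5) * (-5) * (-4) * (6) = 600

600


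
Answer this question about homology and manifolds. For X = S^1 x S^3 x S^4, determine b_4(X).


Each S^d has Poincare polynomial 1 + t^d.
The product S^1 x S^3 x S^4 has Poincare polynomial prod(1+t^d_i).
Expanding: b_0=1, b_1=1, b_3=1, b_4=2, b_5=1, b_7=1, b_8=1.
b_4 = 2

2


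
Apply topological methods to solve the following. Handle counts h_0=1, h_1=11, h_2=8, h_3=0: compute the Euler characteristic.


Handles of index k contribute (-1)^k to chi (same as CW cells).
chi = (1) + (-11) + (8) + (0) = -2

-2


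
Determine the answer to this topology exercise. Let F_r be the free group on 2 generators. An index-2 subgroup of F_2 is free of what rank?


Nielsen-Schreier: an index-n subgroup of F_r is free of rank 1 + n(r-1).
Equivalently: chi(cover) = n*chi(base); chi(vee_r S^1) = 1 - 2 = -1.
chi(E) = 2*(-1) = -2; rank = 1 - chi(E) = 1 - (-2) = 3.
rank = 1 + 2*(2-1) = 1 + 2 = 3

3


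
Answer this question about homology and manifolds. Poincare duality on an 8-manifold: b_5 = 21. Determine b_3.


Poincare duality for closed orientable n-manifolds: b_k = b_{n-k}.
Here n = 8, so b_3 = b_5 = 21

21


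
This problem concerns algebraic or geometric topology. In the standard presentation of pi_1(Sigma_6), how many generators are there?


Standard presentation: pi_1(Sigma_g) = <a_1,b_1,...,a_g,b_g | [a_1,b_1]...[a_g,b_g] = 1>.
Number of generators = 2g = 2*6 = 12

12


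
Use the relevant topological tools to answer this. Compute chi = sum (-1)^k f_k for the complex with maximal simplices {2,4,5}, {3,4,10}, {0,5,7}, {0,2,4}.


Enumerate all faces; f-vector: f_0=7, f_1=11, f_2=4.
chi = sum (-1)^k f_k = 0

0


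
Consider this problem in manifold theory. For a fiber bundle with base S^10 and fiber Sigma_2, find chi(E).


chi(S^10) = 2 (n even), chi(Sigma_2) = 2 - 2*2 = -2.
chi(E) = 2 * (-2) = -4

-4


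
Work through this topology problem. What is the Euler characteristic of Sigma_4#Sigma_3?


chi(Sigma_4) = 2 - 2*4 = -6
chi(Sigma_3) = 2 - 2*3 = -4
For surfaces: chi(A#B) = chi(A) + chi(B) - 2.
chi = -6 + -4 - 2 = -12

-12


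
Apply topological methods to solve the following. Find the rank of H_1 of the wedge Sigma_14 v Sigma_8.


For a wedge: H_1(A v B) = H_1(A) + H_1(B).
b_1(Sigma_14) = 28, b_1(Sigma_8) = 16.
b_1 = 28 + 16 = 44

44


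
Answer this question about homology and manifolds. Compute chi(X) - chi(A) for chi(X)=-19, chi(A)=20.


Relative Euler characteristic: chi(X, A) = chi(X) - chi(A).
= -19 - (20) = -39

-39


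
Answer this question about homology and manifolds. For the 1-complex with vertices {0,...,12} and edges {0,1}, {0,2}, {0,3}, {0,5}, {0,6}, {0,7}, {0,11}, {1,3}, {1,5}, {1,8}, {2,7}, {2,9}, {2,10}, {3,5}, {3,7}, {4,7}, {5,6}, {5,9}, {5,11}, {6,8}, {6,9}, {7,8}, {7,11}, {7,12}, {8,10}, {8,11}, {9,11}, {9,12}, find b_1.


b_1 = E - V + (number of components).
E = 28, V = 13, components = 1.
b_1 = 28 - 13 + 1 = 16

16


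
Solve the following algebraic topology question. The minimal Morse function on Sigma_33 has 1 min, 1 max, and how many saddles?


A perfect Morse function has m_k = b_k.
For Sigma_33: b_0=1, b_1=2g=66, b_2=1.
Saddles m_1 = 2g = 66

66


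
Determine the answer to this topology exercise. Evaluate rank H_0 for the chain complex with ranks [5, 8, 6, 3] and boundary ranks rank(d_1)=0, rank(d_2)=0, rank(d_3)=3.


rank H_k = rank(ker d_k) - rank(im d_{k+1}).
rank(ker d_0) = rank(C_0) - rank(d_0) = 5 - 0 = 5.
rank(im d_{0+1}) = 0.
rank H_0 = 5 - 0 = 5

5


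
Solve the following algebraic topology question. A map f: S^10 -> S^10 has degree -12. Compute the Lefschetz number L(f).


On S^10: L(f) = tr(f_0*) + (-1)^10 tr(f_10*) = 1 + (-1)^10 * deg(f).
L(f) = 1 + (-1)^10 * -12 = 1 + -12 = -11

-11


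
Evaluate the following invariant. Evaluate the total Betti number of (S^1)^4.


b_k(T^4) = C(4,k), so the sum over k is sum_k C(4,k) = 2^4.
Total = 2^4 = 16

16


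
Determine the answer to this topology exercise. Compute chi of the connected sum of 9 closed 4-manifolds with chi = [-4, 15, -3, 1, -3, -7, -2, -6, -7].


For n-manifolds: chi(A#B) = chi(A) + chi(B) - chi(S^4).
chi(S^4) = 1 + (-1)^4 = 2.
chi(#) = (sum chi_i) - (9-1)*chi(S^4) = -16 - 8*2 = -32

-32


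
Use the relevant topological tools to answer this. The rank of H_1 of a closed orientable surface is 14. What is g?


For a closed orientable surface: b_1 = 2g.
14 = 2g
g = 14 / 2 = 7

7


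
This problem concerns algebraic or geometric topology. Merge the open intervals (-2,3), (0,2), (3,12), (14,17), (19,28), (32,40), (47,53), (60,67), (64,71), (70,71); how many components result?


Sort and merge overlapping open intervals.
Merged: (-2,3), (3,12), (14,17), (19,28), (32,40), (47,53), (60,71).
Number of components = 7

7


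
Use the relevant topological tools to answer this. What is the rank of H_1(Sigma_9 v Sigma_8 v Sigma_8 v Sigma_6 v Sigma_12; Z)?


For a wedge X v Y: reduced H_k(X v Y) = H_k(X) + H_k(Y).
Each Sigma_g contributes b_1 = 2g.
b_1 = 18 + 16 + 16 + 12 + 24 = 86

86


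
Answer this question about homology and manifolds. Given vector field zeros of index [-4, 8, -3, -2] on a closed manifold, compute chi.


Poincare-Hopf: chi(M) = sum of indices of zeros.
chi = (-4) + (8) + (-3) + (-2) = -1

-1


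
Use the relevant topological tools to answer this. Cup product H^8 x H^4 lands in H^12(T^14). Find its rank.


Cup product: H^p x H^q -> H^{p+q}; here p+q = 8+4 = 12.
rank H^k(T^n) = C(n,k).
C(14,12) = 91

91


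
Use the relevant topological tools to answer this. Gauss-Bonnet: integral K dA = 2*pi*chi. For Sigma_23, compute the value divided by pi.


Gauss-Bonnet: integral K dA = 2*pi*chi(M).
chi(Sigma_23) = 2 - 2*23 = -44.
(integral K dA)/pi = 2*chi = 2*(-44) = -88

-88


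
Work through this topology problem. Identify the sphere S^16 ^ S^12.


S^m ^ S^n = S^{m+n}.
k = 16 + 12 = 28

28


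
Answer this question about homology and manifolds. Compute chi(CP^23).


CP^23 has one cell in each even dimension 0, 2, ..., 2*23 (23+1 cells total).
All cells are even-dimensional, so chi = number of cells.
chi = 23 + 1 = 24

24


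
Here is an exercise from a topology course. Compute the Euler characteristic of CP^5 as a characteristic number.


For any closed oriented manifold, <e(TM),[M]> = chi(M).
chi(CP^5) = 5+1 = 6

6


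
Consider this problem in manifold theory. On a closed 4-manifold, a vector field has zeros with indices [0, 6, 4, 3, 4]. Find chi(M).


Poincare-Hopf: chi(M) = sum of indices of zeros.
chi = (0) + (6) + (4) + (3) + (4) = 17

17


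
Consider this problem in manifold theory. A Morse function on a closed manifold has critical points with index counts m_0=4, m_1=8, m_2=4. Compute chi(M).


Morse theory: chi(M) = sum_k (-1)^k m_k where m_k = #(index-k critical points).
= (4) + (-8) + (4) = 0

0


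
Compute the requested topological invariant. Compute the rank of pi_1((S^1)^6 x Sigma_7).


pi_1(A x B) = pi_1(A) x pi_1(B); rank of abelianization = b_1.
b_1(T^6) = 6, b_1(Sigma_7) = 2*7 = 14.
b_1(product) = 6 + 14 = 20

20


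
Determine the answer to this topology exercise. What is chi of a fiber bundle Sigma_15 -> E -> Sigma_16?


For a fiber bundle F -> E -> B (with CW structure): chi(E) = chi(B) * chi(F).
chi(Sigma_16) = -30, chi(Sigma_15) = -28.
chi(E) = (-30) * (-28) = 840

840


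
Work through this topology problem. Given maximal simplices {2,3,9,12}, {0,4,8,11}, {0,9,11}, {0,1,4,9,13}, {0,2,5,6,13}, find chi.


Enumerate all faces; f-vector: f_0=12, f_1=31, f_2=29, f_3=12, f_4=2.
chi = sum (-1)^k f_k = 0

0


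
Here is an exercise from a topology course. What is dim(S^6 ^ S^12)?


S^m ^ S^n = S^{m+n}.
k = 6 + 12 = 18

18


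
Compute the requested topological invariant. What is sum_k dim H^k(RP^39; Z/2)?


H^k(RP^39; Z/2) = Z/2 for each 0 <= k <= 39.
Total dimension = 39 + 1 = 40

40


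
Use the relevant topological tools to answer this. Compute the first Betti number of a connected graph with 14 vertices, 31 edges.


For a connected graph: rank(pi_1) = b_1 = E - V + 1 = 1 - chi.
chi = V - E = 14 - 31 = -17.
rank = 1 - (-17) = 31 - 14 + 1 = 18

18


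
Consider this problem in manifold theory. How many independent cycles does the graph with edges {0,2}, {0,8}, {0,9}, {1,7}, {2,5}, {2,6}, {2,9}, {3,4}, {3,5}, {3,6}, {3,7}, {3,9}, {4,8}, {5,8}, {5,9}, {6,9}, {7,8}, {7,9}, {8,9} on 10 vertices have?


b_1 = E - V + (number of components).
E = 19, V = 10, components = 1.
b_1 = 19 - 10 + 1 = 10

10


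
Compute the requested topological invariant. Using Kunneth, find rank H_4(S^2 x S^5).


Each S^d has Poincare polynomial 1 + t^d.
The product S^2 x S^5 has Poincare polynomial prod(1+t^d_i).
Expanding: b_0=1, b_2=1, b_5=1, b_7=1.
b_4 = 0

0


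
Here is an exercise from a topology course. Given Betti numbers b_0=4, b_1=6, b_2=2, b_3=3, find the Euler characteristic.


chi = sum_k (-1)^k b_k.
= (4) + (-6) + (2) + (-3)
= -3

-3


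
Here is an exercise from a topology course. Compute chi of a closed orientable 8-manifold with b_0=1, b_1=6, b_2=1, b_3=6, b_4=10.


By Poincare duality b_k = b_{8-k}, so full Betti numbers: b_0=1, b_1=6, b_2=1, b_3=6, b_4=10, b_5=6, b_6=1, b_7=6, b_8=1.
chi = sum (-1)^k b_k = -10

-10


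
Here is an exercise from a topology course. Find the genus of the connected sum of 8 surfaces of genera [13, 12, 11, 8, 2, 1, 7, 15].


Genus is additive under connected sum of orientable surfaces.
g = 13 + 12 + 11 + 8 + 2 + 1 + 7 + 15 = 69

69


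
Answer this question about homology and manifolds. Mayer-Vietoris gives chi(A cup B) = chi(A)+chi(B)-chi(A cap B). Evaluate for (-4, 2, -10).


chi(A cup B) = chi(A) + chi(B) - chi(A cap B)
= -4 + (2) - (-10)
= 8

8


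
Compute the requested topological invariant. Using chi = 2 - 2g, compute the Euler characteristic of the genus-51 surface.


For a closed orientable surface of genus g: chi = 2 - 2g.
Here g = 51.
chi = 2 - 2*51 = 2 - 102 = -100

-100


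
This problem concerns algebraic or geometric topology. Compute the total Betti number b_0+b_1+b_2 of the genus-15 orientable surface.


For Sigma_15: b_0 = 1, b_1 = 2g = 30, b_2 = 1.
Total = 1 + 30 + 1 = 32

32


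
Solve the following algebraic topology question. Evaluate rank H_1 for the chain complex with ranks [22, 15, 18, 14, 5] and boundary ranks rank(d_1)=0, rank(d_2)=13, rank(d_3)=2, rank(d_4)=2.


rank H_k = rank(ker d_k) - rank(im d_{k+1}).
rank(ker d_1) = rank(C_1) - rank(d_1) = 15 - 0 = 15.
rank(im d_{1+1}) = 13.
rank H_1 = 15 - 13 = 2

2


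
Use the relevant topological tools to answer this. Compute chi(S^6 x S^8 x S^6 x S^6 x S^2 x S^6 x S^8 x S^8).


chi is multiplicative: chi(X x Y) = chi(X) chi(Y).
Each even-dim sphere has chi = 2. There are 8 factors.
chi = 2^8 = 256

256


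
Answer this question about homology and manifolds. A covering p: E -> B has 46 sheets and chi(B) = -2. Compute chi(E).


For a finite covering: chi(E) = (number of sheets) * chi(B).
chi(E) = 46 * (-2) = -92

-92


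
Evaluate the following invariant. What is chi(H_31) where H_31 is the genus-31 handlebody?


A genus-g handlebody deformation retracts to a wedge of g circles.
chi(vee_g S^1) = 1 - g.
chi(H_31) = 1 - 31 = -30

-30


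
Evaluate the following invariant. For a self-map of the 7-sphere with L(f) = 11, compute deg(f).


L(f) = 1 + (-1)^7 deg(f) on S^7.
11 = 1 + (-1)^7 * deg(f)
(-1)^7 * deg(f) = 10
deg(f) = -10

-10


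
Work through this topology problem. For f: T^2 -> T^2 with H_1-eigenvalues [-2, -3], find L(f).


For a torus self-map: L(f) = det(I - A) where A acts on H_1.
L(f) = (1--2) * (1--3) = 3 * 4 = 12

12


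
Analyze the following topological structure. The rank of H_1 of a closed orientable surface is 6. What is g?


For a closed orientable surface: b_1 = 2g.
6 = 2g
g = 6 / 2 = 3

3


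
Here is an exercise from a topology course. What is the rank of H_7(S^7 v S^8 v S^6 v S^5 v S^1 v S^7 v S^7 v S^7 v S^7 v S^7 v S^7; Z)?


For a wedge of spheres, H_k (k>0) is free on one generator per sphere of dimension k.
Spheres of dimension 7: count = 7.
b_7 = 7

7


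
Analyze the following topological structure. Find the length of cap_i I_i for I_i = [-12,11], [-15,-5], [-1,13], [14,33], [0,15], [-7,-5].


Intersection = [max(a_i), min(b_i)] = [14, -5].
Since 14 > -5, the intersection is empty.
Length = 0

0


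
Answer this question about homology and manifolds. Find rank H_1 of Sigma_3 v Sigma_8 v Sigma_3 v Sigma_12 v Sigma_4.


For a wedge X v Y: reduced H_k(X v Y) = H_k(X) + H_k(Y).
Each Sigma_g contributes b_1 = 2g.
b_1 = 6 + 16 + 6 + 24 + 8 = 60

60


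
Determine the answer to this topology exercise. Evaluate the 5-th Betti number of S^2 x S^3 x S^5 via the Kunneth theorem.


Each S^d has Poincare polynomial 1 + t^d.
The product S^2 x S^3 x S^5 has Poincare polynomial prod(1+t^d_i).
Expanding: b_0=1, b_2=1, b_3=1, b_5=2, b_7=1, b_8=1, b_10=1.
b_5 = 2

2


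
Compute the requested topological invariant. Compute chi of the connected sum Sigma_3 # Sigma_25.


chi(Sigma_3) = 2 - 2*3 = -4
chi(Sigma_25) = 2 - 2*25 = -48
For surfaces: chi(A#B) = chi(A) + chi(B) - 2.
chi = -4 + -48 - 2 = -54

-54


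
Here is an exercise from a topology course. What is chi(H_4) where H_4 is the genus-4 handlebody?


A genus-g handlebody deformation retracts to a wedge of g circles.
chi(vee_g S^1) = 1 - g.
chi(H_4) = 1 - 4 = -3

-3


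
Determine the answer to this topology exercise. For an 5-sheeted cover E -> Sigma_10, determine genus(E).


For an n-sheeted cover: chi(E) = n * chi(B).
chi(Sigma_10) = 2 - 2*10 = -18.
chi(E) = 5 * (-18) = -90.
genus(E) = (2 - chi(E))/2 = (2 - (-90))/2 = 92/2 = 46

46


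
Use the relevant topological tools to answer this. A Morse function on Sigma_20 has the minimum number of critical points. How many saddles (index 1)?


A perfect Morse function has m_k = b_k.
For Sigma_20: b_0=1, b_1=2g=40, b_2=1.
Saddles m_1 = 2g = 40

40


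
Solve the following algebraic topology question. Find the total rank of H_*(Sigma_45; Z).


For Sigma_45: b_0 = 1, b_1 = 2g = 90, b_2 = 1.
Total = 1 + 90 + 1 = 92

92


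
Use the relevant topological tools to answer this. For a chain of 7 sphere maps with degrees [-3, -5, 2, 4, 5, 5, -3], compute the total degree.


Degree is multiplicative: deg(composition) = product of degrees.
= (-3) * (-5) * (2) * (4) * (5) * (5) * (-3) = -9000

-9000


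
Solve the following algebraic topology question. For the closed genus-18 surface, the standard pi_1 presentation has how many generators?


Standard presentation: pi_1(Sigma_g) = <a_1,b_1,...,a_g,b_g | [a_1,b_1]...[a_g,b_g] = 1>.
Number of generators = 2g = 2*18 = 36

36


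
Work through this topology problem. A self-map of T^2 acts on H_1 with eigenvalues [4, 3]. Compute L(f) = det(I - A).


For a torus self-map: L(f) = det(I - A) where A acts on H_1.
L(f) = (1-4) * (1-3) = -3 * -2 = 6

6


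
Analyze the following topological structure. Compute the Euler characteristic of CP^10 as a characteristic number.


For any closed oriented manifold, <e(TM),[M]> = chi(M).
chi(CP^10) = 10+1 = 11

11


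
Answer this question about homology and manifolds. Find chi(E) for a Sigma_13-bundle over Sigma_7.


For a fiber bundle F -> E -> B (with CW structure): chi(E) = chi(B) * chi(F).
chi(Sigma_7) = -12, chi(Sigma_13) = -24.
chi(E) = (-12) * (-24) = 288

288


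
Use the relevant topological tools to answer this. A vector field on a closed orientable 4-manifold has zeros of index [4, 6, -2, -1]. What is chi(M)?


Poincare-Hopf: chi(M) = sum of indices of zeros.
chi = (4) + (6) + (-2) + (-1) = 7

7


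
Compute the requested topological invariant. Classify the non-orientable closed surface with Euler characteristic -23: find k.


chi = 2 - k for closed non-orientable surfaces with k crosscaps.
-23 = 2 - k
k = 2 - (-23) = 25

25


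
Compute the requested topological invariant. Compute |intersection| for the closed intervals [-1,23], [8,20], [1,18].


Intersection = [max(a_i), min(b_i)] = [8, 18].
Length = 18 - 8 = 10

10


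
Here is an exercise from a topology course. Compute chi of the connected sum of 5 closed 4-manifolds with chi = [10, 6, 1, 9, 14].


For n-manifolds: chi(A#B) = chi(A) + chi(B) - chi(S^4).
chi(S^4) = 1 + (-1)^4 = 2.
chi(#) = (sum chi_i) - (5-1)*chi(S^4) = 40 - 4*2 = 32

32


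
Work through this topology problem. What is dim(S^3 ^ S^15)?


S^m ^ S^n = S^{m+n}.
k = 3 + 15 = 18

18


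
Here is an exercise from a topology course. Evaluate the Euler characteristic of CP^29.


CP^29 has one cell in each even dimension 0, 2, ..., 2*29 (29+1 cells total).
All cells are even-dimensional, so chi = number of cells.
chi = 29 + 1 = 30

30


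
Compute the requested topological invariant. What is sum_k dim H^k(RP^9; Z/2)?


H^k(RP^9; Z/2) = Z/2 for each 0 <= k <= 9.
Total dimension = 9 + 1 = 10

10


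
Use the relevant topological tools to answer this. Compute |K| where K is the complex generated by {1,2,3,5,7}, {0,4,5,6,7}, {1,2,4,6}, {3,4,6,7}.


Each maximal simplex on m vertices has 2^m - 1 nonempty faces.
Take the union (dedupe shared faces).
Total distinct faces = 74

74


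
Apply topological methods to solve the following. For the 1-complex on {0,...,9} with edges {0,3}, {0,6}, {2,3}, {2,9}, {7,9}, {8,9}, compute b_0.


Run DFS/union-find over 10 vertices.
V = 10, E = 6.
Number of components = 4

4


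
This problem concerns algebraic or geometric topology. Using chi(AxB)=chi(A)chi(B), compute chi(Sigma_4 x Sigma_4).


chi(Sigma_4) = 2 - 2*4 = -6
chi(Sigma_4) = 2 - 2*4 = -6
chi(product) = (-6) * (-6) = 36

36


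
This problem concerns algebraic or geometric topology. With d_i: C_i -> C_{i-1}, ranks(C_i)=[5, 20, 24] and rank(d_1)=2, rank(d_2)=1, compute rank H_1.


rank H_k = rank(ker d_k) - rank(im d_{k+1}).
rank(ker d_1) = rank(C_1) - rank(d_1) = 20 - 2 = 18.
rank(im d_{1+1}) = 1.
rank H_1 = 18 - 1 = 17

17


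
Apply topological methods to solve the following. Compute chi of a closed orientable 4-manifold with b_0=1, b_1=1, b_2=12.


By Poincare duality b_k = b_{4-k}, so full Betti numbers: b_0=1, b_1=1, b_2=12, b_3=1, b_4=1.
chi = sum (-1)^k b_k = 12

12


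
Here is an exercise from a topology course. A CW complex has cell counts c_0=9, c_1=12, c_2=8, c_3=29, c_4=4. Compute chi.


chi = sum_k (-1)^k c_k.
= (-1)^0*9 + (-1)^1*12 + (-1)^2*8 + (-1)^3*29 + (-1)^4*4
= (9) + (-12) + (8) + (-29) + (4)
= -20

-20


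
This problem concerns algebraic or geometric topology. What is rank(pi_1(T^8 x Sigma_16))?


pi_1(A x B) = pi_1(A) x pi_1(B); rank of abelianization = b_1.
b_1(T^8) = 8, b_1(Sigma_16) = 2*16 = 32.
b_1(product) = 8 + 32 = 40

40


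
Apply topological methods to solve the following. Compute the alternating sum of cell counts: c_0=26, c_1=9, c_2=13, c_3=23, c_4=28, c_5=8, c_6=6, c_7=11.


chi = sum_k (-1)^k c_k.
= (-1)^0*26 + (-1)^1*9 + (-1)^2*13 + (-1)^3*23 + (-1)^4*28 + (-1)^5*8 + (-1)^6*6 + (-1)^7*11
= (26) + (-9) + (13) + (-23) + (28) + (-8) + (6) + (-11)
= 22

22


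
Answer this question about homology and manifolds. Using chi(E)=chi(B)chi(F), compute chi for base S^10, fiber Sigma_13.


chi(S^10) = 2 (n even), chi(Sigma_13) = 2 - 2*13 = -24.
chi(E) = 2 * (-24) = -48

-48


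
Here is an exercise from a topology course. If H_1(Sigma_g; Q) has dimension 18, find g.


For a closed orientable surface: b_1 = 2g.
18 = 2g
g = 18 / 2 = 9

9


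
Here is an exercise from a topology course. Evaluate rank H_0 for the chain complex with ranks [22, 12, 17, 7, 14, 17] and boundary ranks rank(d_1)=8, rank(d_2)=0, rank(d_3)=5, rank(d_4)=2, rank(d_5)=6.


rank H_k = rank(ker d_k) - rank(im d_{k+1}).
rank(ker d_0) = rank(C_0) - rank(d_0) = 22 - 0 = 22.
rank(im d_{0+1}) = 8.
rank H_0 = 22 - 8 = 14

14


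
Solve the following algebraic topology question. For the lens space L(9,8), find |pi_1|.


pi_1(L(p,q)) = Z/pZ for any q coprime to p.
|pi_1(L(9,8))| = 9

9


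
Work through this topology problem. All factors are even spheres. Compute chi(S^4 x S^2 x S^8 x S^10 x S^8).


chi is multiplicative: chi(X x Y) = chi(X) chi(Y).
Each even-dim sphere has chi = 2. There are 5 factors.
chi = 2^5 = 32

32


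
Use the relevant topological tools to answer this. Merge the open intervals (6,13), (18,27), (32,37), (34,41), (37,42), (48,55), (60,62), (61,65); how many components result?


Sort and merge overlapping open intervals.
Merged: (6,13), (18,27), (32,42), (48,55), (60,65).
Number of components = 5

5


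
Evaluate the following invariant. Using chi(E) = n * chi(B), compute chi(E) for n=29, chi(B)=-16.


For a finite covering: chi(E) = (number of sheets) * chi(B).
chi(E) = 29 * (-16) = -464

-464


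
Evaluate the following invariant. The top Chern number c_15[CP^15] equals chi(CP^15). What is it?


For any closed oriented manifold, <e(TM),[M]> = chi(M).
chi(CP^15) = 15+1 = 16

16


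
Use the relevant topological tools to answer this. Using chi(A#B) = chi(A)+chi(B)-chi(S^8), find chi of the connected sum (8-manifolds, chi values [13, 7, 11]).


For n-manifolds: chi(A#B) = chi(A) + chi(B) - chi(S^8).
chi(S^8) = 1 + (-1)^8 = 2.
chi(#) = (sum chi_i) - (3-1)*chi(S^8) = 31 - 2*2 = 27

27


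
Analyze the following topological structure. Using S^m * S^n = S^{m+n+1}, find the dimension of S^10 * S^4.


Join of spheres: S^m * S^n = S^{m+n+1}.
dim = 10 + 4 + 1 = 15

15


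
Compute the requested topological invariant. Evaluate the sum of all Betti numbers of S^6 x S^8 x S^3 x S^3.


Total Betti number is multiplicative under products.
Each S^d (d>=1) has total Betti number 2.
There are 4 sphere factors.
Total = 2^4 = 16

16


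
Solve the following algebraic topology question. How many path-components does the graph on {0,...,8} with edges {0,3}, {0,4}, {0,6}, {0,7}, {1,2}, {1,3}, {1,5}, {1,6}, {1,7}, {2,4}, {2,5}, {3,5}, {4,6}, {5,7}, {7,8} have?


Run DFS/union-find over 9 vertices.
V = 9, E = 15.
Number of components = 1

1


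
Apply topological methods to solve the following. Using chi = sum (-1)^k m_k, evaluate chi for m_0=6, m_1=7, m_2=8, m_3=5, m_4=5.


Morse theory: chi(M) = sum_k (-1)^k m_k where m_k = #(index-k critical points).
= (6) + (-7) + (8) + (-5) + (5) = 7

7


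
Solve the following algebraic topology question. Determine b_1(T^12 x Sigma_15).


pi_1(A x B) = pi_1(A) x pi_1(B); rank of abelianization = b_1.
b_1(T^12) = 12, b_1(Sigma_15) = 2*15 = 30.
b_1(product) = 12 + 30 = 42

42


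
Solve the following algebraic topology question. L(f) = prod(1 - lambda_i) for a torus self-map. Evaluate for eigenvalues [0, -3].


For a torus self-map: L(f) = det(I - A) where A acts on H_1.
L(f) = (1-0) * (1--3) = 1 * 4 = 4

4


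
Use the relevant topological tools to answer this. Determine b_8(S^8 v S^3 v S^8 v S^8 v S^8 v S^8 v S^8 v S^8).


For a wedge of spheres, H_k (k>0) is free on one generator per sphere of dimension k.
Spheres of dimension 8: count = 7.
b_8 = 7

7


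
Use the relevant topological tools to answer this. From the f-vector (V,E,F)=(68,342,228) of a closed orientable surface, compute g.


chi = V - E + F = 68 - 342 + 228 = -46
For orientable closed surface: chi = 2 - 2g, so g = (2 - chi)/2.
g = (2 - (-46)) / 2 = 48 / 2 = 24

24


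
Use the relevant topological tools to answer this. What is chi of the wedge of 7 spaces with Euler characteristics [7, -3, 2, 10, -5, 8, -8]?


chi(A v B) = chi(A) + chi(B) - 1 (one point identified).
For 7 spaces: chi = (sum chi_i) - (7 - 1).
sum = 11; chi = 11 - 6 = 5

5


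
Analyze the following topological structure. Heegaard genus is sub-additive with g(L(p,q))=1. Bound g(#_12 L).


Heegaard genus satisfies g(A#B) <= g(A) + g(B).
Each lens space has g = 1.
Upper bound: 12 * 1 = 12

12


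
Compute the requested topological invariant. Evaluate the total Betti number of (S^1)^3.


b_k(T^3) = C(3,k), so the sum over k is sum_k C(3,k) = 2^3.
Total = 2^3 = 8

8


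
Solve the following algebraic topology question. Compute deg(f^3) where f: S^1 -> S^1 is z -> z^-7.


deg(f) = -7. Degree is multiplicative: deg(f^3) = (deg f)^3.
deg(f^3) = (-7)^3 = -343

-343


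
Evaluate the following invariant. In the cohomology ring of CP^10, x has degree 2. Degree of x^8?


|x| = 2 in H^*(CP^n).
|x^8| = 8 * |x| = 8 * 2 = 16

16


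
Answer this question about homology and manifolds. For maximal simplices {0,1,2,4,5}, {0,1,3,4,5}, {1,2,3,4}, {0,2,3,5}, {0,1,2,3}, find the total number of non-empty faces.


Each maximal simplex on m vertices has 2^m - 1 nonempty faces.
Take the union (dedupe shared faces).
Total distinct faces = 55

55


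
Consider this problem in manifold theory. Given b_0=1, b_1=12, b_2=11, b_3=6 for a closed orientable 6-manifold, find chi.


By Poincare duality b_k = b_{6-k}, so full Betti numbers: b_0=1, b_1=12, b_2=11, b_3=6, b_4=11, b_5=12, b_6=1.
chi = sum (-1)^k b_k = -6

-6


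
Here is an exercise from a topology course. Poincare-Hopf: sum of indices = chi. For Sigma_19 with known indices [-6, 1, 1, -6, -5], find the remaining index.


Poincare-Hopf: sum of indices = chi(M).
chi(Sigma_19) = 2 - 2*19 = -36.
Sum of known indices = -15.
x = chi - (sum known) = -36 - (-15) = -21

-21


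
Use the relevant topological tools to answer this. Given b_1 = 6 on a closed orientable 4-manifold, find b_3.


Poincare duality for closed orientable n-manifolds: b_k = b_{n-k}.
Here n = 4, so b_3 = b_1 = 6

6


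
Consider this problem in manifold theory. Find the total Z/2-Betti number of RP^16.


H^k(RP^16; Z/2) = Z/2 for each 0 <= k <= 16.
Total dimension = 16 + 1 = 17

17


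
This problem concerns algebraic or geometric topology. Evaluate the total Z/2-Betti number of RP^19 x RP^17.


dim H^*(RP^n; Z/2) = n+1 (one Z/2 in each degree 0..n).
Total Betti number is multiplicative.
Total = (19+1) * (17+1) = 20 * 18 = 360

360


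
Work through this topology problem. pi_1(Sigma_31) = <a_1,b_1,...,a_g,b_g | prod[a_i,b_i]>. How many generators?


Standard presentation: pi_1(Sigma_g) = <a_1,b_1,...,a_g,b_g | [a_1,b_1]...[a_g,b_g] = 1>.
Number of generators = 2g = 2*31 = 62

62


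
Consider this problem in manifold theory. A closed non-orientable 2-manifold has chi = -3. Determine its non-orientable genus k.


chi = 2 - k for closed non-orientable surfaces with k crosscaps.
-3 = 2 - k
k = 2 - (-3) = 5

5


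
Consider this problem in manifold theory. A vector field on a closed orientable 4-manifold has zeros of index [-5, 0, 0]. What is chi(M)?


Poincare-Hopf: chi(M) = sum of indices of zeros.
chi = (-5) + (0) + (0) = -5

-5


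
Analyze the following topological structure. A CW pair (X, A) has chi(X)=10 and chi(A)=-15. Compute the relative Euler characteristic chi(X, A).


Relative Euler characteristic: chi(X, A) = chi(X) - chi(A).
= 10 - (-15) = 25

25


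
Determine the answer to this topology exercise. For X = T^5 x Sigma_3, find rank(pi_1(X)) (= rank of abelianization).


pi_1(A x B) = pi_1(A) x pi_1(B); rank of abelianization = b_1.
b_1(T^5) = 5, b_1(Sigma_3) = 2*3 = 6.
b_1(product) = 5 + 6 = 11

11


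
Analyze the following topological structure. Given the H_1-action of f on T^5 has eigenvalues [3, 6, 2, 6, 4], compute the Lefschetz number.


For a torus self-map: L(f) = det(I - A) where A acts on H_1.
L(f) = (1-3) * (1-6) * (1-2) * (1-6) * (1-4) = -2 * -5 * -1 * -5 * -3 = -150

-150


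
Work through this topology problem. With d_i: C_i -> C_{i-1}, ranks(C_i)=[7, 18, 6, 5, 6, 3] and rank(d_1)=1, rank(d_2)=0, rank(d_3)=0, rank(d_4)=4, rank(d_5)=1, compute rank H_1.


rank H_k = rank(ker d_k) - rank(im d_{k+1}).
rank(ker d_1) = rank(C_1) - rank(d_1) = 18 - 1 = 17.
rank(im d_{1+1}) = 0.
rank H_1 = 17 - 0 = 17

17


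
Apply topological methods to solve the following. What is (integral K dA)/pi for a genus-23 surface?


Gauss-Bonnet: integral K dA = 2*pi*chi(M).
chi(Sigma_23) = 2 - 2*23 = -44.
(integral K dA)/pi = 2*chi = 2*(-44) = -88

-88


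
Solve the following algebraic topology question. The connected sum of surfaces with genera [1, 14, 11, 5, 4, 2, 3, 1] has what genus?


Genus is additive under connected sum of orientable surfaces.
g = 1 + 14 + 11 + 5 + 4 + 2 + 3 + 1 = 41

41


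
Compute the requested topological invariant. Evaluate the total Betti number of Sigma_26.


For Sigma_26: b_0 = 1, b_1 = 2g = 52, b_2 = 1.
Total = 1 + 52 + 1 = 54

54


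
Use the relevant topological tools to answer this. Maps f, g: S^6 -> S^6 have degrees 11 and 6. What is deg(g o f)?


Degree is multiplicative under composition: deg(g o f) = deg(g) * deg(f).
= 6 * 11 = 66

66


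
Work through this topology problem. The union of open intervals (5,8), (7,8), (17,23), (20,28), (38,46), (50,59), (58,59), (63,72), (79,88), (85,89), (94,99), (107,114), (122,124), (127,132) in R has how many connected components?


Sort and merge overlapping open intervals.
Merged: (5,8), (17,28), (38,46), (50,59), (63,72), (79,89), (94,99), (107,114), (122,124), (127,132).
Number of components = 10

10


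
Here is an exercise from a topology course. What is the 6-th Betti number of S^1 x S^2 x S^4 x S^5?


Each S^d has Poincare polynomial 1 + t^d.
The product S^1 x S^2 x S^4 x S^5 has Poincare polynomial prod(1+t^d_i).
Expanding: b_0=1, b_1=1, b_2=1, b_3=1, b_4=1, b_5=2, b_6=2, b_7=2, b_8=1, b_9=1, b_10=1, b_11=1, b_12=1.
b_6 = 2

2


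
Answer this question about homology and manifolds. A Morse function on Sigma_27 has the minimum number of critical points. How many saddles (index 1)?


A perfect Morse function has m_k = b_k.
For Sigma_27: b_0=1, b_1=2g=54, b_2=1.
Saddles m_1 = 2g = 54

54


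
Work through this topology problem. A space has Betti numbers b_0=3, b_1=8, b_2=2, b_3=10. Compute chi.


chi = sum_k (-1)^k b_k.
= (3) + (-8) + (2) + (-10)
= -13

-13


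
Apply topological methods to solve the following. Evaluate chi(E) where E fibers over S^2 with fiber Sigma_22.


chi(S^2) = 2 (n even), chi(Sigma_22) = 2 - 2*22 = -42.
chi(E) = 2 * (-42) = -84

-84


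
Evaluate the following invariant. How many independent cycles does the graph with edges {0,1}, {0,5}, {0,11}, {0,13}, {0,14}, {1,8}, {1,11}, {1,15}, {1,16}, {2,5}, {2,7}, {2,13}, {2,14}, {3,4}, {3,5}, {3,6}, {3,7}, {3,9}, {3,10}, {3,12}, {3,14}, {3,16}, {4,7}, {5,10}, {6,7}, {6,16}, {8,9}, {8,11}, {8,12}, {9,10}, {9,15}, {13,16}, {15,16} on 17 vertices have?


b_1 = E - V + (number of components).
E = 33, V = 17, components = 1.
b_1 = 33 - 17 + 1 = 17

17


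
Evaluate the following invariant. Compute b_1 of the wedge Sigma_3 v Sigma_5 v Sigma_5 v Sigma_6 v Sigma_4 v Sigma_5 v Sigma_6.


For a wedge X v Y: reduced H_k(X v Y) = H_k(X) + H_k(Y).
Each Sigma_g contributes b_1 = 2g.
b_1 = 6 + 10 + 10 + 12 + 8 + 10 + 12 = 68

68


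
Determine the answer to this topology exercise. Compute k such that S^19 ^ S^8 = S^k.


S^m ^ S^n = S^{m+n}.
k = 19 + 8 = 27

27


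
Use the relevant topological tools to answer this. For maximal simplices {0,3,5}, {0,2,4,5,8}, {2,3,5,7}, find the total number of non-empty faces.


Each maximal simplex on m vertices has 2^m - 1 nonempty faces.
Take the union (dedupe shared faces).
Total distinct faces = 45

45


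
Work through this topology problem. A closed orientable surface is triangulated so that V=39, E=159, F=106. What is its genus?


chi = V - E + F = 39 - 159 + 106 = -14
For orientable closed surface: chi = 2 - 2g, so g = (2 - chi)/2.
g = (2 - (-14)) / 2 = 16 / 2 = 8

8


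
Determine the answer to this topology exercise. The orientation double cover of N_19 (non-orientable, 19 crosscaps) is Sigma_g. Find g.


chi(N_19) = 2 - 19 = -17.
Double cover: chi(Sigma_g) = 2 * chi(N_19) = 2*(-17) = -34.
2 - 2g = -34, so g = (2 - (-34))/2 = 36/2 = 18

18


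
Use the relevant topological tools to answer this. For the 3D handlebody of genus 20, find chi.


A genus-g handlebody deformation retracts to a wedge of g circles.
chi(vee_g S^1) = 1 - g.
chi(H_20) = 1 - 20 = -19

-19


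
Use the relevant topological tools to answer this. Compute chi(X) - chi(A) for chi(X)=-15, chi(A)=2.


Relative Euler characteristic: chi(X, A) = chi(X) - chi(A).
= -15 - (2) = -17

-17


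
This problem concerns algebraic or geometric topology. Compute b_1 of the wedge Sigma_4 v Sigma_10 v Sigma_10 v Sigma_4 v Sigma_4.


For a wedge X v Y: reduced H_k(X v Y) = H_k(X) + H_k(Y).
Each Sigma_g contributes b_1 = 2g.
b_1 = 8 + 20 + 20 + 8 + 8 = 64

64


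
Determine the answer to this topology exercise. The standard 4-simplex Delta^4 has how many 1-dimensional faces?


Delta^4 has 4+1 vertices. A 1-face is a choice of 1+1 vertices.
f_1 = C(4+1, 1+1) = C(5,2) = 10

10


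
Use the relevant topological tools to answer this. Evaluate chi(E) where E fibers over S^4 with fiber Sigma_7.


chi(S^4) = 2 (n even), chi(Sigma_7) = 2 - 2*7 = -12.
chi(E) = 2 * (-12) = -24

-24


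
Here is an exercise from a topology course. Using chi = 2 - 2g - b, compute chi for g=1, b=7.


For a compact orientable surface with genus g and b boundary components: chi = 2 - 2g - b.
chi = 2 - 2*1 - 7 = 2 - 2 - 7 = -7

-7


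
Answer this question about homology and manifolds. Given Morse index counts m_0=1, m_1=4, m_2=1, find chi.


Morse theory: chi(M) = sum_k (-1)^k m_k where m_k = #(index-k critical points).
= (1) + (-4) + (1) = -2

-2


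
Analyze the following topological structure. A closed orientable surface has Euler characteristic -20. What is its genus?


chi = 2 - 2g for closed orientable surfaces.
-20 = 2 - 2g
2g = 2 - (-20) = 22
g = 11

11


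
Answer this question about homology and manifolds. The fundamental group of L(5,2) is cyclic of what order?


pi_1(L(p,q)) = Z/pZ for any q coprime to p.
|pi_1(L(5,2))| = 5

5


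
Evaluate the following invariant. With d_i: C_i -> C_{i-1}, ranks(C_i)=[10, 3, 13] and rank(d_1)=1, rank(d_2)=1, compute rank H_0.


rank H_k = rank(ker d_k) - rank(im d_{k+1}).
rank(ker d_0) = rank(C_0) - rank(d_0) = 10 - 0 = 10.
rank(im d_{0+1}) = 1.
rank H_0 = 10 - 1 = 9

9


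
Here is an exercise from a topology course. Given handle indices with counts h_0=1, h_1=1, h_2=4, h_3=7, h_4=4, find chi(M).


Handles of index k contribute (-1)^k to chi (same as CW cells).
chi = (1) + (-1) + (4) + (-7) + (4) = 1

1
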